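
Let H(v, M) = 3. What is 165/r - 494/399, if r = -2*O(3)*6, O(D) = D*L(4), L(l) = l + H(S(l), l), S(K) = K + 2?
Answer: -53/28 ≈ -1.8929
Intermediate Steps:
S(K) = 2 + K
L(l) = 3 + l (L(l) = l + 3 = 3 + l)
O(D) = 7*D (O(D) = D*(3 + 4) = D*7 = 7*D)
r = -252 (r = -14*3*6 = -2*21*6 = -42*6 = -252)
165/r - 494/399 = 165/(-252) - 494/399 = 165*(-1/252) - 494*1/399 = -55/84 - 26/21 = -53/28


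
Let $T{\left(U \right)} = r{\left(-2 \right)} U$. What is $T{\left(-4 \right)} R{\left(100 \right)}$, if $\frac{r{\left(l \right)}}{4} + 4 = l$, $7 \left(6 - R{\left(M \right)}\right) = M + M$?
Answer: $- \frac{15168}{7} \approx -2166.9$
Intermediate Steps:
$R{\left(M \right)} = 6 - \frac{2 M}{7}$ ($R{\left(M \right)} = 6 - \frac{M + M}{7} = 6 - \frac{2 M}{7}$)
$r{\left(l \right)} = -16 + 4 l$
$T{\left(U \right)} = - 24 U$ ($T{\left(U \right)} = \left(-16 + 4 \left(-2\right)\right) U = \left(-16 - 8\right) U = - 24 U$)
$T{\left(-4 \right)} R{\left(100 \right)} = \left(-24\right) \left(-4\right) \left(6 - \frac{200}{7}\right) = 96 \left(6 - \frac{200}{7}\right) = 96 \left(- \frac{158}{7}\right) = - \frac{15168}{7}$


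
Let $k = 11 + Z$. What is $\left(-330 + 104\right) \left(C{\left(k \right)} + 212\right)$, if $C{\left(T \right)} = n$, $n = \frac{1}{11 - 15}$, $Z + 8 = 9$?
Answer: $- \frac{95711}{2} \approx -47856.0$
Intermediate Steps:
$Z = 1$ ($Z = -8 + 9 = 1$)
$k = 12$ ($k = 11 + 1 = 12$)
$n = - \frac{1}{4}$ ($n = \frac{1}{-4} = - \frac{1}{4} \approx -0.25$)
$C{\left(T \right)} = - \frac{1}{4}$
$\left(-330 + 104\right) \left(C{\left(k \right)} + 212\right) = \left(-330 + 104\right) \left(- \frac{1}{4} + 212\right) = \left(-226\right) \frac{847}{4} = - \frac{95711}{2}$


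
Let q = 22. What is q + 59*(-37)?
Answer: -2161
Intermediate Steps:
q + 59*(-37) = 22 + 59*(-37) = 22 - 2183 = -2161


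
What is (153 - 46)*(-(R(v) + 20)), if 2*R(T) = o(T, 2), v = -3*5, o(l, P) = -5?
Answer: -3745/2 ≈ -1872.5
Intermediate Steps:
v = -15
R(T) = -5/2 (R(T) = (1/2)*(-5) = -5/2)
(153 - 46)*(-(R(v) + 20)) = (153 - 46)*(-(-5/2 + 20)) = 107*(-1*35/2) = 107*(-35/2) = -3745/2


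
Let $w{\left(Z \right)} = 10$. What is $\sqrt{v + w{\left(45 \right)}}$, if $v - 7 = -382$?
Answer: $i \sqrt{365} \approx 19.105 i$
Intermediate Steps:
$v = -375$ ($v = 7 - 382 = -375$)
$\sqrt{v + w{\left(45 \right)}} = \sqrt{-375 + 10} = \sqrt{-365} = i \sqrt{365}$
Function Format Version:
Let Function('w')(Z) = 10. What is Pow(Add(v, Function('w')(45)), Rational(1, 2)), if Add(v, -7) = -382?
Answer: Mul(I, Pow(365, Rational(1, 2))) ≈ Mul(19.105, I)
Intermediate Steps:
v = -375 (v = Add(7, -382) = -375)
Pow(Add(v, Function('w')(45)), Rational(1, 2)) = Pow(Add(-375, 10), Rational(1, 2)) = Pow(-365, Rational(1, 2)) = Mul(I, Pow(365, Rational(1, 2)))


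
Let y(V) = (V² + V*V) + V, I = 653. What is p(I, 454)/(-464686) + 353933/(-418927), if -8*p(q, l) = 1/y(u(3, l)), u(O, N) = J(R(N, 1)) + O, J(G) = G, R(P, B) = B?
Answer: -47366700072017/56064819433536 ≈ -0.84486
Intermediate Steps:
u(O, N) = 1 + O
y(V) = V + 2*V² (y(V) = (V² + V²) + V = 2*V² + V = V + 2*V²)
p(q, l) = -1/288 (p(q, l) = -1/((1 + 3)*(1 + 2*(1 + 3)))/8 = -1/(4*(1 + 2*4))/8 = -1/(4*(1 + 8))/8 = -1/(8*(4*9)) = -⅛/36 = -⅛*1/36 = -1/288)
p(I, 454)/(-464686) + 353933/(-418927) = -1/288/(-464686) + 353933/(-418927) = -1/288*(-1/464686) + 353933*(-1/418927) = 1/133829568 - 353933/418927 = -47366700072017/56064819433536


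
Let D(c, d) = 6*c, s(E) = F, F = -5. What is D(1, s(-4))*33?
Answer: 198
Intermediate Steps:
s(E) = -5
D(1, s(-4))*33 = (6*1)*33 = 6*33 = 198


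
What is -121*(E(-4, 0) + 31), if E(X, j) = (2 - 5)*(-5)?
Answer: -5566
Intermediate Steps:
E(X, j) = 15 (E(X, j) = -3*(-5) = 15)
-121*(E(-4, 0) + 31) = -121*(15 + 31) = -121*46 = -5566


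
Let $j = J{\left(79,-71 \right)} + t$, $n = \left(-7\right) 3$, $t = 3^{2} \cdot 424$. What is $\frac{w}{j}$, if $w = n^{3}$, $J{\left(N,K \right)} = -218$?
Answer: $- \frac{1323}{514} \approx -2.5739$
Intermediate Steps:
$t = 3816$ ($t = 9 \cdot 424 = 3816$)
$n = -21$
$w = -9261$ ($w = \left(-21\right)^{3} = -9261$)
$j = 3598$ ($j = -218 + 3816 = 3598$)
$\frac{w}{j} = - \frac{9261}{3598} = \left(-9261\right) \frac{1}{3598} = - \frac{1323}{514}$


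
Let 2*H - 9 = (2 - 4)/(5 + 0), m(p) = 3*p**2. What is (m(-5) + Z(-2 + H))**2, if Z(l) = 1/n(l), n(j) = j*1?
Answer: 3010225/529 ≈ 5690.4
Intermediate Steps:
n(j) = j
H = 43/10 (H = 9/2 + ((2 - 4)/(5 + 0))/2 = 9/2 + (-2/5)/2 = 9/2 + (-2*1/5)/2 = 9/2 + (1/2)*(-2/5) = 9/2 - 1/5 = 43/10 ≈ 4.3000)
Z(l) = 1/l
(m(-5) + Z(-2 + H))**2 = (3*(-5)**2 + 1/(-2 + 43/10))**2 = (3*25 + 1/(23/10))**2 = (75 + 10/23)**2 = (1735/23)**2 = 3010225/529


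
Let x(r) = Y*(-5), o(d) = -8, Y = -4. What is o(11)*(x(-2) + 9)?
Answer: -232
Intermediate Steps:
x(r) = 20 (x(r) = -4*(-5) = 20)
o(11)*(x(-2) + 9) = -8*(20 + 9) = -8*29 = -232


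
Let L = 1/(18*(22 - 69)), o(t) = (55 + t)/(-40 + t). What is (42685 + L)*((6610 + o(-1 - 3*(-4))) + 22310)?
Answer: 5047269501421/4089 ≈ 1.2344e+9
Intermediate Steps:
o(t) = (55 + t)/(-40 + t)
L = -1/846 (L = 1/(18*(-47)) = 1/(-846) = -1/846 ≈ -0.0011820)
(42685 + L)*((6610 + o(-1 - 3*(-4))) + 22310) = (42685 - 1/846)*((6610 + (55 + (-1 - 3*(-4)))/(-40 + (-1 - 3*(-4)))) + 22310) = 36111509*((6610 + (55 + (-1 + 12))/(-40 + (-1 + 12))) + 22310)/846 = 36111509*((6610 + (55 + 11)/(-40 + 11)) + 22310)/846 = 36111509*((6610 + 66/(-29)) + 22310)/846 = 36111509*((6610 - 1/29*66) + 22310)/846 = 36111509*((6610 - 66/29) + 22310)/846 = 36111509*(191624/29 + 22310)/846 = (36111509/846)*(838614/29) = 5047269501421/4089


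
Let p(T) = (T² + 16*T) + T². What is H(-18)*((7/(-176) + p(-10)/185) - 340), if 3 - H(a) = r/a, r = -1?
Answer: -117285343/117216 ≈ -1000.6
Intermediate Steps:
p(T) = 2*T² + 16*T
H(a) = 3 + 1/a (H(a) = 3 - (-1)/a = 3 + 1/a)
H(-18)*((7/(-176) + p(-10)/185) - 340) = (3 + 1/(-18))*((7/(-176) + (2*(-10)*(8 - 10))/185) - 340) = (3 - 1/18)*((7*(-1/176) + (2*(-10)*(-2))*(1/185)) - 340) = 53*((-7/176 + 40*(1/185)) - 340)/18 = 53*((-7/176 + 8/37) - 340)/18 = 53*(1149/6512 - 340)/18 = (53/18)*(-2212931/6512) = -117285343/117216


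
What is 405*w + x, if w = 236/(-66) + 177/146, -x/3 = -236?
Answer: -400197/1606 ≈ -249.19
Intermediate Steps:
x = 708 (x = -3*(-236) = 708)
w = -11387/4818 (w = 236*(-1/66) + 177*(1/146) = -118/33 + 177/146 = -11387/4818 ≈ -2.3634)
405*w + x = 405*(-11387/4818) + 708 = -1537245/1606 + 708 = -400197/1606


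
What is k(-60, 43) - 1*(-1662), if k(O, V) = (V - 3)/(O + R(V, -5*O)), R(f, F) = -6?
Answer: 54826/33 ≈ 1661.4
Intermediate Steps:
k(O, V) = (-3 + V)/(-6 + O) (k(O, V) = (V - 3)/(O - 6) = (-3 + V)/(-6 + O))
k(-60, 43) - 1*(-1662) = (-3 + 43)/(-6 - 60) - 1*(-1662) = 40/(-66) + 1662 = -1/66*40 + 1662 = -20/33 + 1662 = 54826/33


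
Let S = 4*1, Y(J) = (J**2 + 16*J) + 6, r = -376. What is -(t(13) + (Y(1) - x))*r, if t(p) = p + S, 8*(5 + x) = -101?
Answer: 21667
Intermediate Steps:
x = -141/8 (x = -5 + (1/8)*(-101) = -5 - 101/8 = -141/8 ≈ -17.625)
Y(J) = 6 + J**2 + 16*J
S = 4
t(p) = 4 + p (t(p) = p + 4 = 4 + p)
-(t(13) + (Y(1) - x))*r = -((4 + 13) + ((6 + 1**2 + 16*1) - 1*(-141/8)))*(-376) = -(17 + ((6 + 1 + 16) + 141/8))*(-376) = -(17 + (23 + 141/8))*(-376) = -(17 + 325/8)*(-376) = -461*(-376)/8 = -1*(-21667) = 21667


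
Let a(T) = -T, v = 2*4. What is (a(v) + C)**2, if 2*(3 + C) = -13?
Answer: 1225/4 ≈ 306.25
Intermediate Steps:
C = -19/2 (C = -3 + (1/2)*(-13) = -3 - 13/2 = -19/2 ≈ -9.5000)
v = 8
(a(v) + C)**2 = (-1*8 - 19/2)**2 = (-8 - 19/2)**2 = (-35/2)**2 = 1225/4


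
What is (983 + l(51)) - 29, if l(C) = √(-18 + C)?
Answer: 954 + √33 ≈ 959.74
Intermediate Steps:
(983 + l(51)) - 29 = (983 + √(-18 + 51)) - 29 = (983 + √33) - 29 = 954 + √33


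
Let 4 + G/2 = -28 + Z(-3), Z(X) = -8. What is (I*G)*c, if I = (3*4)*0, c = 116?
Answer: 0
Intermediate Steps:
G = -80 (G = -8 + 2*(-28 - 8) = -8 + 2*(-36) = -8 - 72 = -80)
I = 0 (I = 12*0 = 0)
(I*G)*c = (0*(-80))*116 = 0*116 = 0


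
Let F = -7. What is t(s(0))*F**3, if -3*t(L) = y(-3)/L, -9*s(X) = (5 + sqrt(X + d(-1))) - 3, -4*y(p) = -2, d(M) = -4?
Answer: -1029/8 + 1029*I/8 ≈ -128.63 + 128.63*I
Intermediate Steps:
y(p) = 1/2 (y(p) = -1/4*(-2) = 1/2)
s(X) = -2/9 - sqrt(-4 + X)/9 (s(X) = -((5 + sqrt(X - 4)) - 3)/9 = -((5 + sqrt(-4 + X)) - 3)/9 = -(2 + sqrt(-4 + X))/9 = -2/9 - sqrt(-4 + X)/9)
t(L) = -1/(6*L)
t(s(0))*F**3 = -1/(6*(-2/9 - sqrt(-4 + 0)/9))*(-7)**3 = -1/(6*(-2/9 - 2*I/9))*(-343) = -81*(-2/9 + 2*I/9)/8/6*(-343) = -27*(-2/9 + 2*I/9)/16*(-343) = 9261*(-2/9 + 2*I/9)/16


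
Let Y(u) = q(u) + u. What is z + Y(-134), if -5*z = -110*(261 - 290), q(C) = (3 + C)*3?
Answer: -1165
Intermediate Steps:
q(C) = 9 + 3*C
z = -638 (z = -(-22)*(261 - 290) = -(-22)*(-29) = -1/5*3190 = -638)
Y(u) = 9 + 4*u (Y(u) = (9 + 3*u) + u = 9 + 4*u)
z + Y(-134) = -638 + (9 + 4*(-134)) = -638 + (9 - 536) = -638 - 527 = -1165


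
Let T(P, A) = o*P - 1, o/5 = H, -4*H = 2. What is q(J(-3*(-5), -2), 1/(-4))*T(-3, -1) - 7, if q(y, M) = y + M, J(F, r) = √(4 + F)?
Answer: -69/8 + 13*√19/2 ≈ 19.708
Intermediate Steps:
H = -½ (H = -¼*2 = -½ ≈ -0.50000)
o = -5/2 (o = 5*(-½) = -5/2 ≈ -2.5000)
T(P, A) = -1 - 5*P/2 (T(P, A) = -5*P/2 - 1 = -1 - 5*P/2)
q(y, M) = M + y
q(J(-3*(-5), -2), 1/(-4))*T(-3, -1) - 7 = (1/(-4) + √(4 - 3*(-5)))*(-1 - 5/2*(-3)) - 7 = (-¼ + √(4 + 15))*(-1 + 15/2) - 7 = (-¼ + √19)*(13/2) - 7 = (-13/8 + 13*√19/2) - 7 = -69/8 + 13*√19/2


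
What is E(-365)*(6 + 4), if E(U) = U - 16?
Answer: -3810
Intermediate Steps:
E(U) = -16 + U
E(-365)*(6 + 4) = (-16 - 365)*(6 + 4) = -381*10 = -3810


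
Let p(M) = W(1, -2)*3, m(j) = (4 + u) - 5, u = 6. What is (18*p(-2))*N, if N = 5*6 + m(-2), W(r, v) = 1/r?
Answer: 1890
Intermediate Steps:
m(j) = 5 (m(j) = (4 + 6) - 5 = 10 - 5 = 5)
N = 35 (N = 5*6 + 5 = 30 + 5 = 35)
p(M) = 3 (p(M) = 3/1 = 1*3 = 3)
(18*p(-2))*N = (18*3)*35 = 54*35 = 1890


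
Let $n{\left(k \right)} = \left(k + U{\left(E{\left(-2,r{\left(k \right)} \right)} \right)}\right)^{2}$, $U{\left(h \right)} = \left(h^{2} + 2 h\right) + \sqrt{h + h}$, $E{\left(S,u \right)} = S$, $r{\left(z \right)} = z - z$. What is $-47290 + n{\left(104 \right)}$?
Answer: $-36478 + 416 i \approx -36478.0 + 416.0 i$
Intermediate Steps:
$r{\left(z \right)} = 0$
$U{\left(h \right)} = h^{2} + 2 h + \sqrt{2} \sqrt{h}$ ($U{\left(h \right)} = \left(h^{2} + 2 h\right) + \sqrt{2 h} = \left(h^{2} + 2 h\right) + \sqrt{2} \sqrt{h} = h^{2} + 2 h + \sqrt{2} \sqrt{h}$)
$n{\left(k \right)} = \left(k + 2 i\right)^{2}$ ($n{\left(k \right)} = \left(k + \left(\left(-2\right)^{2} + 2 \left(-2\right) + \sqrt{2} \sqrt{-2}\right)\right)^{2} = \left(k + \left(4 - 4 + \sqrt{2} i \sqrt{2}\right)\right)^{2} = \left(k + \left(4 - 4 + 2 i\right)\right)^{2} = \left(k + 2 i\right)^{2}$)
$-47290 + n{\left(104 \right)} = -47290 + \left(104 + 2 i\right)^{2}$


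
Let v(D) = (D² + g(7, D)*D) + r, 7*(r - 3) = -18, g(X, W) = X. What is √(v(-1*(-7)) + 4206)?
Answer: √210917/7 ≈ 65.608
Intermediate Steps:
r = 3/7 (r = 3 + (⅐)*(-18) = 3 - 18/7 = 3/7 ≈ 0.42857)
v(D) = 3/7 + D² + 7*D (v(D) = (D² + 7*D) + 3/7 = 3/7 + D² + 7*D)
√(v(-1*(-7)) + 4206) = √((3/7 + (-1*(-7))² + 7*(-1*(-7))) + 4206) = √((3/7 + 7² + 7*7) + 4206) = √((3/7 + 49 + 49) + 4206) = √(689/7 + 4206) = √(30131/7) = √210917/7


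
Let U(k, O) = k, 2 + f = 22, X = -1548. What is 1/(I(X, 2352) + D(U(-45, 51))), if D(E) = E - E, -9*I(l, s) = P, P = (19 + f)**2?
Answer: -1/169 ≈ -0.0059172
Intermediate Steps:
f = 20 (f = -2 + 22 = 20)
P = 1521 (P = (19 + 20)**2 = 39**2 = 1521)
I(l, s) = -169 (I(l, s) = -1/9*1521 = -169)
D(E) = 0
1/(I(X, 2352) + D(U(-45, 51))) = 1/(-169 + 0) = 1/(-169) = -1/169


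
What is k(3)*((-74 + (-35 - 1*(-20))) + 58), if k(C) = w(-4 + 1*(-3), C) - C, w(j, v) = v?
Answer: 0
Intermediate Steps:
k(C) = 0 (k(C) = C - C = 0)
k(3)*((-74 + (-35 - 1*(-20))) + 58) = 0*((-74 + (-35 - 1*(-20))) + 58) = 0*((-74 + (-35 + 20)) + 58) = 0*((-74 - 15) + 58) = 0*(-89 + 58) = 0*(-31) = 0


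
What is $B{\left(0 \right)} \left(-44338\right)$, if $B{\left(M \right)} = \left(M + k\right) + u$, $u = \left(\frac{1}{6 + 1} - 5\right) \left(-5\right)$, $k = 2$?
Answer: $-1165456$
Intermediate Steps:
$u = \frac{170}{7}$ ($u = \left(\frac{1}{7} - 5\right) \left(-5\right) = \left(- \frac{34}{7}\right) \left(-5\right) = \frac{170}{7} \approx 24.286$)
$B{\left(M \right)} = \frac{184}{7} + M$ ($B{\left(M \right)} = \left(M + 2\right) + \frac{170}{7} = \left(2 + M\right) + \frac{170}{7} = \frac{184}{7} + M$)
$B{\left(0 \right)} \left(-44338\right) = \left(\frac{184}{7} + 0\right) \left(-44338\right) = \frac{184}{7} \left(-44338\right) = -1165456$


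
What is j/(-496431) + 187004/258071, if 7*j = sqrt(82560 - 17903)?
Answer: 187004/258071 - sqrt(64657)/3475017 ≈ 0.72455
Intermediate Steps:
j = sqrt(64657)/7 (j = sqrt(82560 - 17903)/7 = sqrt(64657)/7 ≈ 36.325)
j/(-496431) + 187004/258071 = (sqrt(64657)/7)/(-496431) + 187004/258071 = (sqrt(64657)/7)*(-1/496431) + 187004*(1/258071) = -sqrt(64657)/3475017 + 187004/258071 = 187004/258071 - sqrt(64657)/3475017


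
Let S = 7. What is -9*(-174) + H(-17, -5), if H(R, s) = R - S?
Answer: 1542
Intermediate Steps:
H(R, s) = -7 + R (H(R, s) = R - 1*7 = R - 7 = -7 + R)
-9*(-174) + H(-17, -5) = -9*(-174) + (-7 - 17) = 1566 - 24 = 1542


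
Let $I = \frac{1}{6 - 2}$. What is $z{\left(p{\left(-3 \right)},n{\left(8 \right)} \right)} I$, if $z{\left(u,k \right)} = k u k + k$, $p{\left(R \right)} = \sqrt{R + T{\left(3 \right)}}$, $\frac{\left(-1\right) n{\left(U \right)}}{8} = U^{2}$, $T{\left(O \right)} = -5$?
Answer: $-128 + 131072 i \sqrt{2} \approx -128.0 + 1.8536 \cdot 10^{5} i$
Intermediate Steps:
$n{\left(U \right)} = - 8 U^{2}$
$p{\left(R \right)} = \sqrt{-5 + R}$ ($p{\left(R \right)} = \sqrt{R - 5} = \sqrt{-5 + R}$)
$z{\left(u,k \right)} = k + u k^{2}$ ($z{\left(u,k \right)} = u k^{2} + k = k + u k^{2}$)
$I = \frac{1}{4} \approx 0.25$
$z{\left(p{\left(-3 \right)},n{\left(8 \right)} \right)} I = - 8 \cdot 8^{2} \left(1 + - 8 \cdot 8^{2} \sqrt{-5 - 3}\right) \frac{1}{4} = \left(-8\right) 64 \left(1 + \left(-8\right) 64 \sqrt{-8}\right) \frac{1}{4} = - 512 \left(1 - 512 \cdot 2 i \sqrt{2}\right) \frac{1}{4} = - 512 \left(1 - 1024 i \sqrt{2}\right) \frac{1}{4} = \left(-512 + 524288 i \sqrt{2}\right) \frac{1}{4} = -128 + 131072 i \sqrt{2}$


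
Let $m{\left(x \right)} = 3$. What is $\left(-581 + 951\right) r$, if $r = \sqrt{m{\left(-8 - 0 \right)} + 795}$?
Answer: $370 \sqrt{798} \approx 10452.0$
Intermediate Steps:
$r = \sqrt{798}$ ($r = \sqrt{3 + 795} = \sqrt{798} \approx 28.249$)
$\left(-581 + 951\right) r = \left(-581 + 951\right) \sqrt{798} = 370 \sqrt{798}$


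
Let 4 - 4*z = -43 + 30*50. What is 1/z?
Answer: -4/1453 ≈ -0.0027529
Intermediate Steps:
z = -1453/4 (z = 1 - (-43 + 30*50)/4 = 1 - (-43 + 1500)/4 = 1 - ¼*1457 = 1 - 1457/4 = -1453/4 ≈ -363.25)
1/z = 1/(-1453/4) = -4/1453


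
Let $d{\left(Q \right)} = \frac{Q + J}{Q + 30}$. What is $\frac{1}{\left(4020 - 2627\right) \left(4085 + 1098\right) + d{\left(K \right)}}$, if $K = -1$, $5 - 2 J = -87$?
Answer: $\frac{29}{209377696} \approx 1.3851 \cdot 10^{-7}$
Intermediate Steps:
$J = 46$ ($J = \frac{5}{2} - - \frac{87}{2} = \frac{5}{2} + \frac{87}{2} = 46$)
$d{\left(Q \right)} = \frac{46 + Q}{30 + Q}$ ($d{\left(Q \right)} = \frac{Q + 46}{Q + 30} = \frac{46 + Q}{30 + Q}$)
$\frac{1}{\left(4020 - 2627\right) \left(4085 + 1098\right) + d{\left(K \right)}} = \frac{1}{\left(4020 - 2627\right) \left(4085 + 1098\right) + \frac{46 - 1}{30 - 1}} = \frac{1}{1393 \cdot 5183 + \frac{1}{29} \cdot 45} = \frac{1}{7219919 + \frac{1}{29} \cdot 45} = \frac{1}{7219919 + \frac{45}{29}} = \frac{1}{\frac{209377696}{29}} = \frac{29}{209377696}$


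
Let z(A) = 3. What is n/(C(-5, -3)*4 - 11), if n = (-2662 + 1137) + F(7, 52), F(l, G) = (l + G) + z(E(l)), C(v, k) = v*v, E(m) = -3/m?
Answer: -1463/89 ≈ -16.438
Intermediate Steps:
C(v, k) = v**2
F(l, G) = 3 + G + l (F(l, G) = (l + G) + 3 = (G + l) + 3 = 3 + G + l)
n = -1463 (n = (-2662 + 1137) + (3 + 52 + 7) = -1525 + 62 = -1463)
n/(C(-5, -3)*4 - 11) = -1463/((-5)**2*4 - 11) = -1463/(25*4 - 11) = -1463/(100 - 11) = -1463/89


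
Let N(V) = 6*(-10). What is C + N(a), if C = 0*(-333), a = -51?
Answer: -60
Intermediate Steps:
C = 0
N(V) = -60
C + N(a) = 0 - 60 = -60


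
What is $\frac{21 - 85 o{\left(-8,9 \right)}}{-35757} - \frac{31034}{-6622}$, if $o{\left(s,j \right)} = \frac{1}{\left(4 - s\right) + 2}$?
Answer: $\frac{158511983}{33826122} \approx 4.6861$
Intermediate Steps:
$o{\left(s,j \right)} = \frac{1}{6 - s}$
$\frac{21 - 85 o{\left(-8,9 \right)}}{-35757} - \frac{31034}{-6622} = \frac{21 - 85 \left(- \frac{1}{-6 - 8}\right)}{-35757} - \frac{31034}{-6622} = \left(21 - 85 \left(- \frac{1}{-14}\right)\right) \left(- \frac{1}{35757}\right) - - \frac{15517}{3311} = \left(21 - 85 \left(\left(-1\right) \left(- \frac{1}{14}\right)\right)\right) \left(- \frac{1}{35757}\right) + \frac{15517}{3311} = \left(21 - \frac{85}{14}\right) \left(- \frac{1}{35757}\right) + \frac{15517}{3311} = \frac{209}{14} \left(- \frac{1}{35757}\right) + \frac{15517}{3311} = - \frac{209}{500598} + \frac{15517}{3311} = \frac{158511983}{33826122}$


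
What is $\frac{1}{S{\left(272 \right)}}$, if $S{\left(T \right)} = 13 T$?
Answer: $\frac{1}{3536} \approx 0.00028281$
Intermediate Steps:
$\frac{1}{S{\left(272 \right)}} = \frac{1}{13 \cdot 272} = \frac{1}{3536}$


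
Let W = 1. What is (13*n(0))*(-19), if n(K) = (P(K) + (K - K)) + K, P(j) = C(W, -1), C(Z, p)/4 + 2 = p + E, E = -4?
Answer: 6916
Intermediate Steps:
C(Z, p) = -24 + 4*p (C(Z, p) = -8 + 4*(p - 4) = -8 + 4*(-4 + p) = -8 + (-16 + 4*p) = -24 + 4*p)
P(j) = -28 (P(j) = -24 + 4*(-1) = -24 - 4 = -28)
n(K) = -28 + K (n(K) = (-28 + (K - K)) + K = (-28 + 0) + K = -28 + K)
(13*n(0))*(-19) = (13*(-28 + 0))*(-19) = (13*(-28))*(-19) = -364*(-19) = 6916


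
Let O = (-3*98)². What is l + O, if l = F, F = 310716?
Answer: 397152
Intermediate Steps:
O = 86436 (O = (-294)² = 86436)
l = 310716
l + O = 310716 + 86436 = 397152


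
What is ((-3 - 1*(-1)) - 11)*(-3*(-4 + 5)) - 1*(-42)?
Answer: 81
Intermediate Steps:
((-3 - 1*(-1)) - 11)*(-3*(-4 + 5)) - 1*(-42) = ((-3 + 1) - 11)*(-3*1) + 42 = (-2 - 11)*(-3) + 42 = -13*(-3) + 42 = 39 + 42 = 81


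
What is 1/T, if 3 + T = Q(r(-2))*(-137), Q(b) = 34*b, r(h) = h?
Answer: 1/9313 ≈ 0.00010738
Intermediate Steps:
T = 9313 (T = -3 + (34*(-2))*(-137) = -3 - 68*(-137) = -3 + 9316 = 9313)
1/T = 1/9313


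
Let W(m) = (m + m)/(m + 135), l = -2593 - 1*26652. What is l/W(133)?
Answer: -3918830/133 ≈ -29465.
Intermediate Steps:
l = -29245 (l = -2593 - 26652 = -29245)
W(m) = 2*m/(135 + m) (W(m) = (2*m)/(135 + m) = 2*m/(135 + m))
l/W(133) = -29245/(2*133/(135 + 133)) = -29245/(2*133/268) = -29245/(2*133*(1/268)) = -29245/133/134 = -29245*134/133 = -3918830/133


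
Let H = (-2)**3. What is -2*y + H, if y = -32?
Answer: 56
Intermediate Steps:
H = -8
-2*y + H = -2*(-32) - 8 = 64 - 8 = 56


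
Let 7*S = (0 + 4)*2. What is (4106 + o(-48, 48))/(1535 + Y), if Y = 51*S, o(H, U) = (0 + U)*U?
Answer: 44870/11153 ≈ 4.0231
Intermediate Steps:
o(H, U) = U² (o(H, U) = U*U = U²)
S = 8/7 (S = ((0 + 4)*2)/7 = (4*2)/7 = (⅐)*8 = 8/7 ≈ 1.1429)
Y = 408/7 (Y = 51*(8/7) = 408/7 ≈ 58.286)
(4106 + o(-48, 48))/(1535 + Y) = (4106 + 48²)/(1535 + 408/7) = (4106 + 2304)/(11153/7) = 6410*(7/11153) = 44870/11153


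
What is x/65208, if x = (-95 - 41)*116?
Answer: -1972/8151 ≈ -0.24193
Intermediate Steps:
x = -15776 (x = -136*116 = -15776)
x/65208 = -15776/65208 = -15776*1/65208 = -1972/8151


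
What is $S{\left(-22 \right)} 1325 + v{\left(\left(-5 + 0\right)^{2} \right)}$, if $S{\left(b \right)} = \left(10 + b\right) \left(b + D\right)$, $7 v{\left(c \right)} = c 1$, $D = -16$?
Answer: $\frac{4229425}{7} \approx 6.042 \cdot 10^{5}$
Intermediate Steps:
$v{\left(c \right)} = \frac{c}{7}$ ($v{\left(c \right)} = \frac{c 1}{7} = \frac{c}{7}$)
$S{\left(b \right)} = \left(-16 + b\right) \left(10 + b\right)$ ($S{\left(b \right)} = \left(10 + b\right) \left(b - 16\right) = \left(10 + b\right) \left(-16 + b\right) = \left(-16 + b\right) \left(10 + b\right)$)
$S{\left(-22 \right)} 1325 + v{\left(\left(-5 + 0\right)^{2} \right)} = \left(-160 + \left(-22\right)^{2} - -132\right) 1325 + \frac{\left(-5 + 0\right)^{2}}{7} = \left(-160 + 484 + 132\right) 1325 + \frac{\left(-5\right)^{2}}{7} = 456 \cdot 1325 + \frac{1}{7} \cdot 25 = 604200 + \frac{25}{7} = \frac{4229425}{7}$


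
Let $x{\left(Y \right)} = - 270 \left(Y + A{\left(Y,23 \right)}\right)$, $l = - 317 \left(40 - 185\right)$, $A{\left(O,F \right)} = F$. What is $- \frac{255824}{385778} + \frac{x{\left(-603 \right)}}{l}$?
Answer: $\frac{167772016}{61145813} \approx 2.7438$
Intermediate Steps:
$l = 45965$ ($l = \left(-317\right) \left(-145\right) = 45965$)
$x{\left(Y \right)} = -6210 - 270 Y$ ($x{\left(Y \right)} = - 270 \left(Y + 23\right) = - 270 \left(23 + Y\right) = -6210 - 270 Y$)
$- \frac{255824}{385778} + \frac{x{\left(-603 \right)}}{l} = - \frac{255824}{385778} + \frac{-6210 - -162810}{45965} = \left(-255824\right) \frac{1}{385778} + \left(-6210 + 162810\right) \frac{1}{45965} = - \frac{127912}{192889} + 156600 \cdot \frac{1}{45965} = - \frac{127912}{192889} + \frac{1080}{317} = \frac{167772016}{61145813}$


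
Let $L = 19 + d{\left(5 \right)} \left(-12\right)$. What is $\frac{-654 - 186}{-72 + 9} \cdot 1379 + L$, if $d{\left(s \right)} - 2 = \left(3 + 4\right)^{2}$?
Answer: $\frac{53381}{3} \approx 17794.0$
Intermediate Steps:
$d{\left(s \right)} = 51$ ($d{\left(s \right)} = 2 + \left(3 + 4\right)^{2} = 2 + 7^{2} = 2 + 49 = 51$)
$L = -593$ ($L = 19 + 51 \left(-12\right) = 19 - 612 = -593$)
$\frac{-654 - 186}{-72 + 9} \cdot 1379 + L = \frac{-654 - 186}{-72 + 9} \cdot 1379 - 593 = - \frac{840}{-63} \cdot 1379 - 593 = \left(-840\right) \left(- \frac{1}{63}\right) 1379 - 593 = \frac{40}{3} \cdot 1379 - 593 = \frac{55160}{3} - 593 = \frac{53381}{3}$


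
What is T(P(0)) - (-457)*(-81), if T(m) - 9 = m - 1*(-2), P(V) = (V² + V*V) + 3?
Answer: -37003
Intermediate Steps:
P(V) = 3 + 2*V² (P(V) = (V² + V²) + 3 = 2*V² + 3 = 3 + 2*V²)
T(m) = 11 + m (T(m) = 9 + (m - 1*(-2)) = 9 + (m + 2) = 9 + (2 + m) = 11 + m)
T(P(0)) - (-457)*(-81) = (11 + (3 + 2*0²)) - (-457)*(-81) = (11 + (3 + 2*0)) - 1*37017 = (11 + (3 + 0)) - 37017 = (11 + 3) - 37017 = 14 - 37017 = -37003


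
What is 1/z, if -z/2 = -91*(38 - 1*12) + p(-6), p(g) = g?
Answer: 1/4744 ≈ 0.00021079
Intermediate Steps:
z = 4744 (z = -2*(-91*(38 - 1*12) - 6) = -2*(-91*(38 - 12) - 6) = -2*(-91*26 - 6) = -2*(-2366 - 6) = -2*(-2372) = 4744)
1/z = 1/4744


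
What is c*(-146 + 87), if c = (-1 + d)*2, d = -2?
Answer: 354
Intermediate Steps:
c = -6 (c = (-1 - 2)*2 = -3*2 = -6)
c*(-146 + 87) = -6*(-146 + 87) = -6*(-59) = 354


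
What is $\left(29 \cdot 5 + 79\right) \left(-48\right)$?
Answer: $-10752$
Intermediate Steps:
$\left(29 \cdot 5 + 79\right) \left(-48\right) = \left(145 + 79\right) \left(-48\right) = 224 \left(-48\right) = -10752$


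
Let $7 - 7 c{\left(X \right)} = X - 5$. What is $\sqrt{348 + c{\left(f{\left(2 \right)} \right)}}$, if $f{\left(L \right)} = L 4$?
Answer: $\frac{2 \sqrt{4270}}{7} \approx 18.67$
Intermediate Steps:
$f{\left(L \right)} = 4 L$
$c{\left(X \right)} = \frac{12}{7} - \frac{X}{7}$ ($c{\left(X \right)} = 1 - \frac{X - 5}{7} = 1 - \frac{-5 + X}{7} = 1 - \left(- \frac{5}{7} + \frac{X}{7}\right) = \frac{12}{7} - \frac{X}{7}$)
$\sqrt{348 + c{\left(f{\left(2 \right)} \right)}} = \sqrt{348 + \left(\frac{12}{7} - \frac{4 \cdot 2}{7}\right)} = \sqrt{348 + \left(\frac{12}{7} - \frac{8}{7}\right)} = \sqrt{348 + \frac{4}{7}} = \sqrt{\frac{2440}{7}} = \frac{2 \sqrt{4270}}{7}$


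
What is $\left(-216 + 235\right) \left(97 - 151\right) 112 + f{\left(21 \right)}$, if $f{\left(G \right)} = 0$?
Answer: $-114912$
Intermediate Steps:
$\left(-216 + 235\right) \left(97 - 151\right) 112 + f{\left(21 \right)} = \left(-216 + 235\right) \left(97 - 151\right) 112 + 0 = 19 \left(-54\right) 112 + 0 = \left(-1026\right) 112 + 0 = -114912 + 0 = -114912$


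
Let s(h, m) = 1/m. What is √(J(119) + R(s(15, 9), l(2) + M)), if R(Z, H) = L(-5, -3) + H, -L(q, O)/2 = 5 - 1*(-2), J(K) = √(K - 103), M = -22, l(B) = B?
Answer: I*√30 ≈ 5.4772*I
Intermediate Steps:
J(K) = √(-103 + K)
L(q, O) = -14 (L(q, O) = -2*(5 - 1*(-2)) = -2*(5 + 2) = -2*7 = -14)
R(Z, H) = -14 + H
√(J(119) + R(s(15, 9), l(2) + M)) = √(√(-103 + 119) + (-14 + (2 - 22))) = √(√16 + (-14 - 20)) = √(4 - 34) = √(-30) = I*√30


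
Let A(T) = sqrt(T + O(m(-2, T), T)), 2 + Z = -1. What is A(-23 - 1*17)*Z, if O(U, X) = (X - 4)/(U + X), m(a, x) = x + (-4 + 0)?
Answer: -I*sqrt(17409)/7 ≈ -18.849*I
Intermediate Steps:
Z = -3 (Z = -2 - 1 = -3)
m(a, x) = -4 + x (m(a, x) = x - 4 = -4 + x)
O(U, X) = (-4 + X)/(U + X)
A(T) = sqrt(T + (-4 + T)/(-4 + 2*T)) (A(T) = sqrt(T + (-4 + T)/((-4 + T) + T)) = sqrt(T + (-4 + T)/(-4 + 2*T)))
A(-23 - 1*17)*Z = sqrt((-23 - 1*17) + (-4 + (-23 - 1*17))/(-4 + 2*(-23 - 1*17)))*(-3) = sqrt((-23 - 17) + (-4 + (-23 - 17))/(-4 + 2*(-23 - 17)))*(-3) = sqrt(-40 + (-4 - 40)/(-4 + 2*(-40)))*(-3) = sqrt(-40 - 44/(-4 - 80))*(-3) = sqrt(-40 - 44/(-84))*(-3) = sqrt(-40 - 1/84*(-44))*(-3) = sqrt(-40 + 11/21)*(-3) = sqrt(-829/21)*(-3) = (I*sqrt(17409)/21)*(-3) = -I*sqrt(17409)/7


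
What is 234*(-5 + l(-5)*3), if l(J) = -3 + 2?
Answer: -1872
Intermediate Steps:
l(J) = -1
234*(-5 + l(-5)*3) = 234*(-5 - 1*3) = 234*(-5 - 3) = 234*(-8) = -1872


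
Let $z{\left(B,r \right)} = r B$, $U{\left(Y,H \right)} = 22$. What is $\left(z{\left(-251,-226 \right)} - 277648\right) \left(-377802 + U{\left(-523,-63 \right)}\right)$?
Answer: $83459913160$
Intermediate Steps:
$z{\left(B,r \right)} = B r$
$\left(z{\left(-251,-226 \right)} - 277648\right) \left(-377802 + U{\left(-523,-63 \right)}\right) = \left(\left(-251\right) \left(-226\right) - 277648\right) \left(-377802 + 22\right) = \left(56726 - 277648\right) \left(-377780\right) = \left(-220922\right) \left(-377780\right) = 83459913160$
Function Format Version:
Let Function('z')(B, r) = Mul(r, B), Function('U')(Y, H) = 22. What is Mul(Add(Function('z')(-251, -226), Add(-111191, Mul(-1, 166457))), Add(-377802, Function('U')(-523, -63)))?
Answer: 83459913160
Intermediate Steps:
Function('z')(B, r) = Mul(B, r)
Mul(Add(Function('z')(-251, -226), Add(-111191, Mul(-1, 166457))), Add(-377802, Function('U')(-523, -63))) = Mul(Add(Mul(-251, -226), Add(-111191, Mul(-1, 166457))), Add(-377802, 22)) = Mul(Add(56726, Add(-111191, -166457)), -377780) = Mul(Add(56726, -277648), -377780) = Mul(-220922, -377780) = 83459913160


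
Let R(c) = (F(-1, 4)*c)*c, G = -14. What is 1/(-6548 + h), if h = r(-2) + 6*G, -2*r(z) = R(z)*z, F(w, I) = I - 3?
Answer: -1/6628 ≈ -0.00015088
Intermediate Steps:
F(w, I) = -3 + I
R(c) = c² (R(c) = ((-3 + 4)*c)*c = (1*c)*c = c*c = c²)
r(z) = -z³/2 (r(z) = -z²*z/2 = -z³/2)
h = -80 (h = -½*(-2)³ + 6*(-14) = -½*(-8) - 84 = 4 - 84 = -80)
1/(-6548 + h) = 1/(-6548 - 80) = 1/(-6628) = -1/6628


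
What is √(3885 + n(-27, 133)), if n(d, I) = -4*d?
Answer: 11*√33 ≈ 63.190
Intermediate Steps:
√(3885 + n(-27, 133)) = √(3885 - 4*(-27)) = √(3885 + 108) = √3993 = 11*√33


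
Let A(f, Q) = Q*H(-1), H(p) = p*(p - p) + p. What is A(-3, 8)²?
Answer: 64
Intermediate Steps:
H(p) = p (H(p) = p*0 + p = 0 + p = p)
A(f, Q) = -Q (A(f, Q) = Q*(-1) = -Q)
A(-3, 8)² = (-1*8)² = (-8)² = 64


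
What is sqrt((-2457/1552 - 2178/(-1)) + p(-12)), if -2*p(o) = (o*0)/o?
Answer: 3*sqrt(36405167)/388 ≈ 46.652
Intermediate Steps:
p(o) = 0 (p(o) = -o*0/(2*o) = -0/o = -1/2*0 = 0)
sqrt((-2457/1552 - 2178/(-1)) + p(-12)) = sqrt((-2457/1552 - 2178/(-1)) + 0) = sqrt((-2457*1/1552 - 2178*(-1)) + 0) = sqrt((-2457/1552 + 2178) + 0) = sqrt(3377799/1552 + 0) = sqrt(3377799/1552) = 3*sqrt(36405167)/388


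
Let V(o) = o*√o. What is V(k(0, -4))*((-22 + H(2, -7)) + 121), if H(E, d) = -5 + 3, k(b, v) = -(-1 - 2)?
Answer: 291*√3 ≈ 504.03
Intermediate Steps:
k(b, v) = 3 (k(b, v) = -1*(-3) = 3)
H(E, d) = -2
V(o) = o^(3/2)
V(k(0, -4))*((-22 + H(2, -7)) + 121) = 3^(3/2)*((-22 - 2) + 121) = (3*√3)*(-24 + 121) = (3*√3)*97 = 291*√3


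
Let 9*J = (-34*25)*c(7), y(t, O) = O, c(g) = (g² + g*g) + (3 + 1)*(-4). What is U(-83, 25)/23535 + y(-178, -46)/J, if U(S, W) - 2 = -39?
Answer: 716459/164038950 ≈ 0.0043676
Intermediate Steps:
c(g) = -16 + 2*g² (c(g) = (g² + g²) + 4*(-4) = 2*g² - 16 = -16 + 2*g²)
U(S, W) = -37 (U(S, W) = 2 - 39 = -37)
J = -69700/9 (J = ((-34*25)*(-16 + 2*7²))/9 = (-850*(-16 + 2*49))/9 = (-850*(-16 + 98))/9 = (-850*82)/9 = (⅑)*(-69700) = -69700/9 ≈ -7744.4)
U(-83, 25)/23535 + y(-178, -46)/J = -37/23535 - 46/(-69700/9) = -37*1/23535 - 46*(-9/69700) = -37/23535 + 207/34850 = 716459/164038950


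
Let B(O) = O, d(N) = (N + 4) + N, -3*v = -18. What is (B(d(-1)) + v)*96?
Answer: 768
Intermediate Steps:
v = 6 (v = -⅓*(-18) = 6)
d(N) = 4 + 2*N (d(N) = (4 + N) + N = 4 + 2*N)
(B(d(-1)) + v)*96 = ((4 + 2*(-1)) + 6)*96 = ((4 - 2) + 6)*96 = (2 + 6)*96 = 8*96 = 768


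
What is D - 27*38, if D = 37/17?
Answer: -17405/17 ≈ -1023.8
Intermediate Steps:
D = 37/17 (D = 37*(1/17) = 37/17 ≈ 2.1765)
D - 27*38 = 37/17 - 27*38 = 37/17 - 1026 = -17405/17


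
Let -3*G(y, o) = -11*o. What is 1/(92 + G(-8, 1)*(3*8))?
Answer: 1/180 ≈ 0.0055556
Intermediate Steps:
G(y, o) = 11*o/3 (G(y, o) = -(-11)*o/3 = 11*o/3)
1/(92 + G(-8, 1)*(3*8)) = 1/(92 + ((11/3)*1)*(3*8)) = 1/(92 + (11/3)*24) = 1/(92 + 88) = 1/180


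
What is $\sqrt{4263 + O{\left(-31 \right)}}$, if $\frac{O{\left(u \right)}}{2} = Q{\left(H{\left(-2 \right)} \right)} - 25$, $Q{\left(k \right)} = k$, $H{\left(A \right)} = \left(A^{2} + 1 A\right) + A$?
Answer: $\sqrt{4213} \approx 64.908$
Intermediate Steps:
$H{\left(A \right)} = A^{2} + 2 A$ ($H{\left(A \right)} = \left(A^{2} + A\right) + A = \left(A + A^{2}\right) + A = A^{2} + 2 A$)
$O{\left(u \right)} = -50$ ($O{\left(u \right)} = 2 \left(- 2 \left(2 - 2\right) - 25\right) = 2 \left(\left(-2\right) 0 - 25\right) = 2 \left(0 - 25\right) = 2 \left(-25\right) = -50$)
$\sqrt{4263 + O{\left(-31 \right)}} = \sqrt{4263 - 50} = \sqrt{4213}$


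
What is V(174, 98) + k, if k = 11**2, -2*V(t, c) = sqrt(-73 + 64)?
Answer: 121 - 3*I/2 ≈ 121.0 - 1.5*I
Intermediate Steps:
V(t, c) = -3*I/2 (V(t, c) = -sqrt(-73 + 64)/2 = -3*I/2)
k = 121
V(174, 98) + k = -3*I/2 + 121 = 121 - 3*I/2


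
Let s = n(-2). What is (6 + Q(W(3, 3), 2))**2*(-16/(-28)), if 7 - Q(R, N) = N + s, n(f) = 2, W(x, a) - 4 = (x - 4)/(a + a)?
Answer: 324/7 ≈ 46.286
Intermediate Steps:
W(x, a) = 4 + (-4 + x)/(2*a) (W(x, a) = 4 + (x - 4)/(a + a) = 4 + (-4 + x)/((2*a)) = 4 + (-4 + x)*(1/(2*a)) = 4 + (-4 + x)/(2*a))
s = 2
Q(R, N) = 5 - N (Q(R, N) = 7 - (N + 2) = 7 - (2 + N) = 7 + (-2 - N) = 5 - N)
(6 + Q(W(3, 3), 2))**2*(-16/(-28)) = (6 + (5 - 1*2))**2*(-16/(-28)) = (6 + (5 - 2))**2*(-16*(-1/28)) = (6 + 3)**2*(4/7) = 9**2*(4/7) = 81*(4/7) = 324/7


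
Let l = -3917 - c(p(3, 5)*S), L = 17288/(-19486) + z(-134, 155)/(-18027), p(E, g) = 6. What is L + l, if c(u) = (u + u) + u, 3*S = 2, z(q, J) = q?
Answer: -690232532495/175637061 ≈ -3929.9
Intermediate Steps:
S = ⅔ (S = (⅓)*2 = ⅔ ≈ 0.66667)
c(u) = 3*u (c(u) = 2*u + u = 3*u)
L = -154519826/175637061 (L = 17288/(-19486) - 134/(-18027) = 17288*(-1/19486) - 134*(-1/18027) = -8644/9743 + 134/18027 = -154519826/175637061 ≈ -0.87977)
l = -3929 (l = -3917 - 3*6*(⅔) = -3917 - 3*4 = -3917 - 1*12 = -3917 - 12 = -3929)
L + l = -154519826/175637061 - 3929 = -690232532495/175637061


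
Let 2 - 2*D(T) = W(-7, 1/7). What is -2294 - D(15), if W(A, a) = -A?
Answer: -4583/2 ≈ -2291.5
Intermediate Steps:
D(T) = -5/2 (D(T) = 1 - (-1)*(-7)/2 = 1 - 1/2*7 = 1 - 7/2 = -5/2)
-2294 - D(15) = -2294 - 1*(-5/2) = -2294 + 5/2 = -4583/2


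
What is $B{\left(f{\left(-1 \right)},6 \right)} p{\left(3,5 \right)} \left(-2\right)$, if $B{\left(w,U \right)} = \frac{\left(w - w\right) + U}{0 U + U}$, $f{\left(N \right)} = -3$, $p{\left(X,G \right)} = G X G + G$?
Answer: $-160$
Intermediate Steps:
$p{\left(X,G \right)} = G + X G^{2}$ ($p{\left(X,G \right)} = X G^{2} + G = G + X G^{2}$)
$B{\left(w,U \right)} = 1$ ($B{\left(w,U \right)} = \frac{0 + U}{0 + U} = \frac{U}{U} = 1$)
$B{\left(f{\left(-1 \right)},6 \right)} p{\left(3,5 \right)} \left(-2\right) = 1 \cdot 5 \left(1 + 5 \cdot 3\right) \left(-2\right) = 1 \cdot 5 \left(1 + 15\right) \left(-2\right) = 1 \cdot 5 \cdot 16 \left(-2\right) = 1 \cdot 80 \left(-2\right) = 80 \left(-2\right) = -160$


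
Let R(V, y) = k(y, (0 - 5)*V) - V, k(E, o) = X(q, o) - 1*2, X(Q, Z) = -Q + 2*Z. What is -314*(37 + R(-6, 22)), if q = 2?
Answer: -31086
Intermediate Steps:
k(E, o) = -4 + 2*o (k(E, o) = (-1*2 + 2*o) - 1*2 = (-2 + 2*o) - 2 = -4 + 2*o)
R(V, y) = -4 - 11*V (R(V, y) = (-4 + 2*((0 - 5)*V)) - V = (-4 + 2*(-5*V)) - V = (-4 - 10*V) - V = -4 - 11*V)
-314*(37 + R(-6, 22)) = -314*(37 + (-4 - 11*(-6))) = -314*(37 + (-4 + 66)) = -314*(37 + 62) = -314*99 = -31086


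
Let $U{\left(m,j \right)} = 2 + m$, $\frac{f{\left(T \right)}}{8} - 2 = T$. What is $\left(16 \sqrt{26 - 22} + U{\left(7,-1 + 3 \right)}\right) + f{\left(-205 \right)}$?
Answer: $-1583$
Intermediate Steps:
$f{\left(T \right)} = 16 + 8 T$
$\left(16 \sqrt{26 - 22} + U{\left(7,-1 + 3 \right)}\right) + f{\left(-205 \right)} = \left(16 \sqrt{26 - 22} + \left(2 + 7\right)\right) + \left(16 + 8 \left(-205\right)\right) = \left(16 \sqrt{4} + 9\right) + \left(16 - 1640\right) = \left(16 \cdot 2 + 9\right) - 1624 = \left(32 + 9\right) - 1624 = 41 - 1624 = -1583$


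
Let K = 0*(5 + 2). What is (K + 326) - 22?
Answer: 304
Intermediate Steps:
K = 0 (K = 0*7 = 0)
(K + 326) - 22 = (0 + 326) - 22 = 326 - 22 = 304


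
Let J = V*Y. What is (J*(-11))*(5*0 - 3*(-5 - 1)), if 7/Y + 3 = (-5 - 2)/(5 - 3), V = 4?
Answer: 11088/13 ≈ 852.92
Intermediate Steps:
Y = -14/13 (Y = 7/(-3 + (-5 - 2)/(5 - 3)) = 7/(-3 - 7/2) = 7/(-13/2) = 7*(-2/13) = -14/13 ≈ -1.0769)
J = -56/13 (J = 4*(-14/13) = -56/13 ≈ -4.3077)
(J*(-11))*(5*0 - 3*(-5 - 1)) = (-56/13*(-11))*(5*0 - 3*(-5 - 1)) = 616*(0 - 3*(-6))/13 = 616*(0 + 18)/13 = (616/13)*18 = 11088/13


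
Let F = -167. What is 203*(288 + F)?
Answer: 24563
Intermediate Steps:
203*(288 + F) = 203*(288 - 167) = 203*121 = 24563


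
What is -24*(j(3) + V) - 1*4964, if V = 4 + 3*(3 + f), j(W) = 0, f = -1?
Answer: -5204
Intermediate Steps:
V = 10 (V = 4 + 3*(3 - 1) = 4 + 3*2 = 4 + 6 = 10)
-24*(j(3) + V) - 1*4964 = -24*(0 + 10) - 1*4964 = -24*10 - 4964 = -240 - 4964 = -5204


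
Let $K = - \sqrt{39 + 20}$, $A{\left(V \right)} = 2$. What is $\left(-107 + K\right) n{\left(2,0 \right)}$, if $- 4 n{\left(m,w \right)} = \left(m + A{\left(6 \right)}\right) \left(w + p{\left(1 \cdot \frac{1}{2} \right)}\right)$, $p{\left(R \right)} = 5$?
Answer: $535 + 5 \sqrt{59} \approx 573.41$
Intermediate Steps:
$n{\left(m,w \right)} = - \frac{\left(2 + m\right) \left(5 + w\right)}{4}$ ($n{\left(m,w \right)} = - \frac{\left(m + 2\right) \left(w + 5\right)}{4} = - \frac{\left(2 + m\right) \left(5 + w\right)}{4}$)
$K = - \sqrt{59} \approx -7.6811$
$\left(-107 + K\right) n{\left(2,0 \right)} = \left(-107 - \sqrt{59}\right) \left(- \frac{5}{2} - \frac{5}{2} - 0 - \frac{1}{2} \cdot 0\right) = \left(-107 - \sqrt{59}\right) \left(- \frac{5}{2} - \frac{5}{2} + 0 + 0\right) = \left(-107 - \sqrt{59}\right) \left(-5\right) = 535 + 5 \sqrt{59}$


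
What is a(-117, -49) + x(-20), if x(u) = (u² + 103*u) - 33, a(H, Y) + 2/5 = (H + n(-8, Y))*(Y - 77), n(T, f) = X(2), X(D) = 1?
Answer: 64613/5 ≈ 12923.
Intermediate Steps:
n(T, f) = 1
a(H, Y) = -⅖ + (1 + H)*(-77 + Y) (a(H, Y) = -⅖ + (H + 1)*(Y - 77) = -⅖ + (1 + H)*(-77 + Y))
x(u) = -33 + u² + 103*u
a(-117, -49) + x(-20) = (-387/5 - 49 - 77*(-117) - 117*(-49)) + (-33 + (-20)² + 103*(-20)) = (-387/5 - 49 + 9009 + 5733) + (-33 + 400 - 2060) = 73078/5 - 1693 = 64613/5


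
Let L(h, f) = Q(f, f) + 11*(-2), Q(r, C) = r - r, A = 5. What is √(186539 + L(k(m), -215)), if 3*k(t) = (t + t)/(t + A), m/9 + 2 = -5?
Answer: 71*√37 ≈ 431.88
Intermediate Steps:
m = -63 (m = -18 + 9*(-5) = -18 - 45 = -63)
Q(r, C) = 0
k(t) = 2*t/(3*(5 + t)) (k(t) = ((t + t)/(t + 5))/3 = ((2*t)/(5 + t))/3 = (2*t/(5 + t))/3 = 2*t/(3*(5 + t)))
L(h, f) = -22 (L(h, f) = 0 + 11*(-2) = 0 - 22 = -22)
√(186539 + L(k(m), -215)) = √(186539 - 22) = √186517 = 71*√37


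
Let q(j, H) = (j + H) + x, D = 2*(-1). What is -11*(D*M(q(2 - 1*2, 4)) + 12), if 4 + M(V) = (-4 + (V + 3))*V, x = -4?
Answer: -220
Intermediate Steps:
D = -2
q(j, H) = -4 + H + j (q(j, H) = (j + H) - 4 = (H + j) - 4 = -4 + H + j)
M(V) = -4 + V*(-1 + V) (M(V) = -4 + (-4 + (V + 3))*V = -4 + (-4 + (3 + V))*V = -4 + (-1 + V)*V = -4 + V*(-1 + V))
-11*(D*M(q(2 - 1*2, 4)) + 12) = -11*(-2*(-4 + (-4 + 4 + (2 - 1*2))**2 - (-4 + 4 + (2 - 1*2))) + 12) = -11*(-2*(-4 + (-4 + 4 + (2 - 2))**2 - (-4 + 4 + (2 - 2))) + 12) = -11*(-2*(-4 + (-4 + 4 + 0)**2 - (-4 + 4 + 0)) + 12) = -11*(-2*(-4 + 0**2 - 1*0) + 12) = -11*(-2*(-4 + 0 + 0) + 12) = -11*(-2*(-4) + 12) = -11*(8 + 12) = -11*20 = -220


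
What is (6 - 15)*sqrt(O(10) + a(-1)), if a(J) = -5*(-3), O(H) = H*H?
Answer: -9*sqrt(115) ≈ -96.514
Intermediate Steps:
O(H) = H**2
a(J) = 15
(6 - 15)*sqrt(O(10) + a(-1)) = (6 - 15)*sqrt(10**2 + 15) = -9*sqrt(100 + 15) = -9*sqrt(115)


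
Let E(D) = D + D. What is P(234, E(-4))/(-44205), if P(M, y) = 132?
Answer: -44/14735 ≈ -0.0029861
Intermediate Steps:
E(D) = 2*D
P(234, E(-4))/(-44205) = 132/(-44205) = 132*(-1/44205) = -44/14735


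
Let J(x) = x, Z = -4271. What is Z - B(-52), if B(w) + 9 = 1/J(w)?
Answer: -221623/52 ≈ -4262.0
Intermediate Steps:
B(w) = -9 + 1/w
Z - B(-52) = -4271 - (-9 + 1/(-52)) = -4271 - (-9 - 1/52) = -4271 - 1*(-469/52) = -4271 + 469/52 = -221623/52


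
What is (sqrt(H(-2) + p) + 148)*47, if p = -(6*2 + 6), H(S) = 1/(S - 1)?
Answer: 6956 + 47*I*sqrt(165)/3 ≈ 6956.0 + 201.24*I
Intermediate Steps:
H(S) = 1/(-1 + S)
p = -18 (p = -(12 + 6) = -1*18 = -18)
(sqrt(H(-2) + p) + 148)*47 = (sqrt(1/(-1 - 2) - 18) + 148)*47 = (sqrt(1/(-3) - 18) + 148)*47 = (sqrt(-1/3 - 18) + 148)*47 = (sqrt(-55/3) + 148)*47 = (I*sqrt(165)/3 + 148)*47 = (148 + I*sqrt(165)/3)*47 = 6956 + 47*I*sqrt(165)/3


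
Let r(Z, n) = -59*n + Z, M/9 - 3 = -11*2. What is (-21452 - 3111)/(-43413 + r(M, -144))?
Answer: 24563/35088 ≈ 0.70004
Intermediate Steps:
M = -171 (M = 27 + 9*(-11*2) = 27 + 9*(-22) = 27 - 198 = -171)
r(Z, n) = Z - 59*n
(-21452 - 3111)/(-43413 + r(M, -144)) = (-21452 - 3111)/(-43413 + (-171 - 59*(-144))) = -24563/(-43413 + (-171 + 8496)) = -24563/(-43413 + 8325) = -24563/(-35088) = -24563*(-1/35088) = 24563/35088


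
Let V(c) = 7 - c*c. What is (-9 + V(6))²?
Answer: 1444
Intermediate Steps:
V(c) = 7 - c²
(-9 + V(6))² = (-9 + (7 - 1*6²))² = (-9 + (7 - 1*36))² = (-9 + (7 - 36))² = (-9 - 29)² = (-38)² = 1444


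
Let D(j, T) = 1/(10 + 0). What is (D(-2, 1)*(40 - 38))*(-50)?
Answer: -10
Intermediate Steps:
D(j, T) = ⅒ (D(j, T) = 1/10 = ⅒)
(D(-2, 1)*(40 - 38))*(-50) = ((40 - 38)/10)*(-50) = ((⅒)*2)*(-50) = (⅕)*(-50) = -10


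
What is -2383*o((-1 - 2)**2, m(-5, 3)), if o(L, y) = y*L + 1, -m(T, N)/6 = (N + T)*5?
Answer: -1289203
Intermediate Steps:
m(T, N) = -30*N - 30*T (m(T, N) = -6*(N + T)*5 = -6*(5*N + 5*T) = -30*N - 30*T)
o(L, y) = 1 + L*y (o(L, y) = L*y + 1 = 1 + L*y)
-2383*o((-1 - 2)**2, m(-5, 3)) = -2383*(1 + (-1 - 2)**2*(-30*3 - 30*(-5))) = -2383*(1 + (-3)**2*(-90 + 150)) = -2383*(1 + 9*60) = -2383*(1 + 540) = -2383*541 = -1289203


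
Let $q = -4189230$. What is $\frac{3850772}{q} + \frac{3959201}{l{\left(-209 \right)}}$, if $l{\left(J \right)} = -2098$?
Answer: $- \frac{8297041262443}{4394502270} \approx -1888.1$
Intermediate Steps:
$\frac{3850772}{q} + \frac{3959201}{l{\left(-209 \right)}} = \frac{3850772}{-4189230} + \frac{3959201}{-2098} = 3850772 \left(- \frac{1}{4189230}\right) + 3959201 \left(- \frac{1}{2098}\right) = - \frac{1925386}{2094615} - \frac{3959201}{2098} = - \frac{8297041262443}{4394502270}$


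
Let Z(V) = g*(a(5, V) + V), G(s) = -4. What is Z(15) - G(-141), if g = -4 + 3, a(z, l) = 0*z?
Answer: -11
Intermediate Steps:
a(z, l) = 0
g = -1
Z(V) = -V (Z(V) = -(0 + V) = -V)
Z(15) - G(-141) = -1*15 - 1*(-4) = -15 + 4 = -11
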